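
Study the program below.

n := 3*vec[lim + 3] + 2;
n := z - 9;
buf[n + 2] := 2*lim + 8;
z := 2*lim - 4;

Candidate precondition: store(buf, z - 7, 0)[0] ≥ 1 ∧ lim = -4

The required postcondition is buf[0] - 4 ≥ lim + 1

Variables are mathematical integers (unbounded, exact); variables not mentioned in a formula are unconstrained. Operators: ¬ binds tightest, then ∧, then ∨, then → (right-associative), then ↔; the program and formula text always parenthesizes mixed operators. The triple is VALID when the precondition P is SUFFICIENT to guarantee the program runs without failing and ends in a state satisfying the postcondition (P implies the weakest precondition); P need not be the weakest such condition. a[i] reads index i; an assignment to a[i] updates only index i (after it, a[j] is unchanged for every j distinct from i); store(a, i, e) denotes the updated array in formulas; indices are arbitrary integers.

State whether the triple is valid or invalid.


Working backward. After the program, the postcondition buf[0] - 4 ≥ lim + 1 must hold; in canonical form it is buf[0] ≥ lim + 5.
Before z := 2*lim - 4: buf[0] ≥ lim + 5
Before buf[n + 2] := 2*lim + 8: store(buf, n + 2, 2*lim + 8)[0] ≥ lim + 5
Before n := z - 9: store(buf, z - 7, 2*lim + 8)[0] ≥ lim + 5
Before n := 3*vec[lim + 3] + 2: store(buf, z - 7, 2*lim + 8)[0] ≥ lim + 5
The weakest precondition is store(buf, z - 7, 2*lim + 8)[0] ≥ lim + 5.
Check whether store(buf, z - 7, 0)[0] ≥ 1 ∧ lim = -4 implies it.
Every state satisfying the precondition satisfies the weakest precondition: the implication holds.
Answer: valid


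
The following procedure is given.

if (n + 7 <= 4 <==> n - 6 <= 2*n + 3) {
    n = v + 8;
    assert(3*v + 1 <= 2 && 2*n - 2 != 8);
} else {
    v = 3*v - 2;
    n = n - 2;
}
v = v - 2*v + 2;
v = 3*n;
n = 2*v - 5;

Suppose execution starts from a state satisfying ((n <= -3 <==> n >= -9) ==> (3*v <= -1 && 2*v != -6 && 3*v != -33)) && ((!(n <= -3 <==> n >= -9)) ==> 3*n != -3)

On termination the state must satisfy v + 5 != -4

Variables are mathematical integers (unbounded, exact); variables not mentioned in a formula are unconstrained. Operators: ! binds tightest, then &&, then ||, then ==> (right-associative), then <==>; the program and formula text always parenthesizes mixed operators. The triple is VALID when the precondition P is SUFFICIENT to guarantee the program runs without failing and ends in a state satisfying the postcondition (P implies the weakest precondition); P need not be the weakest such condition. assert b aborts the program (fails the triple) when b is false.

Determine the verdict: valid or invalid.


Working backward. After the program, the postcondition v + 5 != -4 must hold; in canonical form it is v != -9.
Before n := 2*v - 5: v != -9
Before v := 3*n: 3*n != -9
Before v := v - 2*v + 2: 3*n != -9
Then branch requires 3*v <= 1 && 2*v != -6 && 3*v != -33; else branch requires 3*n != -3.
Before the if: ((n <= -3 <==> n >= -9) ==> (3*v <= 1 && 2*v != -6 && 3*v != -33)) && ((!(n <= -3 <==> n >= -9)) ==> 3*n != -3)
The weakest precondition is ((n <= -3 <==> n >= -9) ==> (3*v <= 1 && 2*v != -6 && 3*v != -33)) && ((!(n <= -3 <==> n >= -9)) ==> 3*n != -3).
Check whether ((n <= -3 <==> n >= -9) ==> (3*v <= -1 && 2*v != -6 && 3*v != -33)) && ((!(n <= -3 <==> n >= -9)) ==> 3*n != -3) implies it.
Every state satisfying the precondition satisfies the weakest precondition: the implication holds.
Answer: valid


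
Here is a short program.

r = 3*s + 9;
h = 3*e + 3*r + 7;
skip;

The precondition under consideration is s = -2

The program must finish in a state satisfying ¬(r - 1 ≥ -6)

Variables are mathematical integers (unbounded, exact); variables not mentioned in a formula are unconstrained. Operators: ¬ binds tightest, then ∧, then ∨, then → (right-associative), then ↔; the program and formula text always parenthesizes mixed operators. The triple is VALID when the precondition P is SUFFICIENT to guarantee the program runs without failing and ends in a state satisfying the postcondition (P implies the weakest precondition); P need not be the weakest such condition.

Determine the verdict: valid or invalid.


Working backward. After the program, the postcondition ¬(r - 1 ≥ -6) must hold; in canonical form it is ¬(r ≥ -5).
Before skip: ¬(r ≥ -5)
Before h := 3*e + 3*r + 7: ¬(r ≥ -5)
Before r := 3*s + 9: ¬(3*s ≥ -14)
The weakest precondition is ¬(3*s ≥ -14).
Check whether s = -2 implies it.
Countermodel: at the initial state s = -2, the precondition holds but the weakest precondition fails.
Answer: invalid


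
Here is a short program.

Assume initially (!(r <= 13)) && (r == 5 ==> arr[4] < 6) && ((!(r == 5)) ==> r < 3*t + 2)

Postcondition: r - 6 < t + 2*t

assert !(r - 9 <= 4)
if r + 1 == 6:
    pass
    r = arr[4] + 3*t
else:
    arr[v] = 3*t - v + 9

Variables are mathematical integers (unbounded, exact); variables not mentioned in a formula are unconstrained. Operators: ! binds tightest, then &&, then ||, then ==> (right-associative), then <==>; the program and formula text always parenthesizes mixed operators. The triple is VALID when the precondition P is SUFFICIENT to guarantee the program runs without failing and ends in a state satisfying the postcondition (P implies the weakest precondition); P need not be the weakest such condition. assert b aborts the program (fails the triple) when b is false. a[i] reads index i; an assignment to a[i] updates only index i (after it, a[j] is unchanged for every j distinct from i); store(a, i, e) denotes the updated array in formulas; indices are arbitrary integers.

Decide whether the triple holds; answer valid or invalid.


Working backward. After the program, the postcondition r - 6 < t + 2*t must hold; in canonical form it is r < 3*t + 6.
Then branch requires arr[4] < 6; else branch requires r < 3*t + 6.
Before the if: (r == 5 ==> arr[4] < 6) && ((!(r == 5)) ==> r < 3*t + 6)
Before assert !(r - 9 <= 4): (!(r <= 13)) && (r == 5 ==> arr[4] < 6) && ((!(r == 5)) ==> r < 3*t + 6)
The weakest precondition is (!(r <= 13)) && (r == 5 ==> arr[4] < 6) && ((!(r == 5)) ==> r < 3*t + 6).
Check whether (!(r <= 13)) && (r == 5 ==> arr[4] < 6) && ((!(r == 5)) ==> r < 3*t + 2) implies it.
Every state satisfying the precondition satisfies the weakest precondition: the implication holds.
Answer: valid


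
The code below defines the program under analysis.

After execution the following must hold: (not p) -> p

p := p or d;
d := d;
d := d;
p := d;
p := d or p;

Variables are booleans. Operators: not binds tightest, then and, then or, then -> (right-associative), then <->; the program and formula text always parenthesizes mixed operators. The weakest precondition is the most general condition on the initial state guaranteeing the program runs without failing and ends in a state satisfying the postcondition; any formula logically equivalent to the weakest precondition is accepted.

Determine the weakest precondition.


Working backward. After the program, (not p) -> p must hold.
Before p := d or p: (not (d or p)) -> (d or p)
Before p := d: (not d) -> d
Before d := d: (not d) -> d
Before d := d: (not d) -> d
Before p := p or d: (not d) -> d
Answer: WP = (not d) -> d


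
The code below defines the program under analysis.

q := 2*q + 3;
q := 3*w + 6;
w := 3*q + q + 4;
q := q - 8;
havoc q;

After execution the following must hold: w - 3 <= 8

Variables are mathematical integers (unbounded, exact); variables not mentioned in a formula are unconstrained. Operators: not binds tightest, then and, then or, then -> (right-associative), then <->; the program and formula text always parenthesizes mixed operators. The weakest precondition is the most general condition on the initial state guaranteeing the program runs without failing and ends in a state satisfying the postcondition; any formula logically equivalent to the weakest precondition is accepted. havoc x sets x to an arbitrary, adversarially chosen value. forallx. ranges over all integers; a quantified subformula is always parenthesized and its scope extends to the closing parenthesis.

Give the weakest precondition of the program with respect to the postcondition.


Working backward. After the program, the postcondition w - 3 <= 8 must hold; in canonical form it is w <= 11.
Before havoc q: w <= 11
Before q := q - 8: w <= 11
Before w := 3*q + q + 4: 4*q <= 7
Before q := 3*w + 6: 12*w <= -17
Before q := 2*q + 3: 12*w <= -17
Answer: WP = 12*w <= -17


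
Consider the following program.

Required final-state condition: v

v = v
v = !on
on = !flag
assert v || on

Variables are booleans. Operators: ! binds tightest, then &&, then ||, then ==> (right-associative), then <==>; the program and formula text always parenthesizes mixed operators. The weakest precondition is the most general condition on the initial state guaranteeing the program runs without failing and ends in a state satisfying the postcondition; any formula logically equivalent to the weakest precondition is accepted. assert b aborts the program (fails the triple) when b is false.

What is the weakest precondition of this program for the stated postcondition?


Working backward. After the program, v must hold.
Before assert v || on: (v || on) && v
Before on := !flag: (v || (!flag)) && v
Before v := !on: ((!on) || (!flag)) && (!on)
Before v := v: ((!on) || (!flag)) && (!on)
Answer: WP = ((!on) || (!flag)) && (!on)


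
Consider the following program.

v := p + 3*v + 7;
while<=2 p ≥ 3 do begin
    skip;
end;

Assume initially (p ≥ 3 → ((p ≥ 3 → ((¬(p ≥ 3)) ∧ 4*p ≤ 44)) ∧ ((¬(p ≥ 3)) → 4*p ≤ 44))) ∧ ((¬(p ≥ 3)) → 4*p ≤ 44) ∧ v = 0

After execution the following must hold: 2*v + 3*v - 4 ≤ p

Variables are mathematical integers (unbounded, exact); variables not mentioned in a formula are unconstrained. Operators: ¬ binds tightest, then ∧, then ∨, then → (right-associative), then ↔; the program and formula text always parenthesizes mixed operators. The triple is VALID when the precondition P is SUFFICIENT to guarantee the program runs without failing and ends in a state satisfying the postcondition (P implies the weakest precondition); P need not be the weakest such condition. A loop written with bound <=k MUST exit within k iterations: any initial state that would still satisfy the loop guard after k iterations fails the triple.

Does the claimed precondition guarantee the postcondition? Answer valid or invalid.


Working backward. After the program, the postcondition 2*v + 3*v - 4 ≤ p must hold; in canonical form it is 5*v ≤ p + 4.
Before the loop (bound <=2), unroll the exhaustion recursion (WP_0 = exit-now case; WP_j = one more guarded iteration, up to j = 2):
  WP_0: (¬(p ≥ 3)) ∧ 5*v ≤ p + 4
  WP_1: (p ≥ 3 → ((¬(p ≥ 3)) ∧ 5*v ≤ p + 4)) ∧ ((¬(p ≥ 3)) → 5*v ≤ p + 4)
  WP_2: (p ≥ 3 → ((p ≥ 3 → ((¬(p ≥ 3)) ∧ 5*v ≤ p + 4)) ∧ ((¬(p ≥ 3)) → 5*v ≤ p + 4))) ∧ ((¬(p ≥ 3)) → 5*v ≤ p + 4)
So before the loop: (p ≥ 3 → ((p ≥ 3 → ((¬(p ≥ 3)) ∧ 5*v ≤ p + 4)) ∧ ((¬(p ≥ 3)) → 5*v ≤ p + 4))) ∧ ((¬(p ≥ 3)) → 5*v ≤ p + 4)
Before v := p + 3*v + 7: (p ≥ 3 → ((p ≥ 3 → ((¬(p ≥ 3)) ∧ 4*p + 15*v ≤ -31)) ∧ ((¬(p ≥ 3)) → 4*p + 15*v ≤ -31))) ∧ ((¬(p ≥ 3)) → 4*p + 15*v ≤ -31)
The weakest precondition is (p ≥ 3 → ((p ≥ 3 → ((¬(p ≥ 3)) ∧ 4*p + 15*v ≤ -31)) ∧ ((¬(p ≥ 3)) → 4*p + 15*v ≤ -31))) ∧ ((¬(p ≥ 3)) → 4*p + 15*v ≤ -31).
Check whether (p ≥ 3 → ((p ≥ 3 → ((¬(p ≥ 3)) ∧ 4*p ≤ 44)) ∧ ((¬(p ≥ 3)) → 4*p ≤ 44))) ∧ ((¬(p ≥ 3)) → 4*p ≤ 44) ∧ v = 0 implies it.
Countermodel: at the initial state p = -7, v = 0, the precondition holds but the weakest precondition fails.
Answer: invalid


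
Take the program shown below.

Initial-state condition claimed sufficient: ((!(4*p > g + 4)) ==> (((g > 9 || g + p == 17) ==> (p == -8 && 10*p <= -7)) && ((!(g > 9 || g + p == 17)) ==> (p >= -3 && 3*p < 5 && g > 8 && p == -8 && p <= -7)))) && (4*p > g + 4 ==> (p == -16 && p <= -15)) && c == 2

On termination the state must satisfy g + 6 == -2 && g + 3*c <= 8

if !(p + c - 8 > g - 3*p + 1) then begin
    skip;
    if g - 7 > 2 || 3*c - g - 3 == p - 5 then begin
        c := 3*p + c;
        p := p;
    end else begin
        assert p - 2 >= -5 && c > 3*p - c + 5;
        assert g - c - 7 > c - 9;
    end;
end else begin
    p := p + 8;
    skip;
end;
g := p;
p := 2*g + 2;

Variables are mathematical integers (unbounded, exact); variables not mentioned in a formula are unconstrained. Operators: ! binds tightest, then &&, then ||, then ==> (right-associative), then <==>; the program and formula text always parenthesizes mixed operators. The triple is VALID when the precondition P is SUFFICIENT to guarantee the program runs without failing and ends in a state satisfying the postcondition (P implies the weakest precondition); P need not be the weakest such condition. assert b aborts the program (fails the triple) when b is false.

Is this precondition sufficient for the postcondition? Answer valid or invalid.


Working backward. After the program, the postcondition g + 6 == -2 && g + 3*c <= 8 must hold; in canonical form it is g == -8 && 3*c + g <= 8.
Before p := 2*g + 2: g == -8 && 3*c + g <= 8
Before g := p: p == -8 && 3*c + p <= 8
Then branch requires ((g > 9 || 3*c == g + p - 2) ==> (p == -8 && 3*c + 10*p <= 8)) && ((!(g > 9 || 3*c == g + p - 2)) ==> (p >= -3 && 2*c > 3*p + 5 && g > 2*c - 2 && p == -8 && 3*c + p <= 8)); else branch requires p == -16 && 3*c + p <= 0.
Before the if: ((!(c + 4*p > g + 9)) ==> (((g > 9 || 3*c == g + p - 2) ==> (p == -8 && 3*c + 10*p <= 8)) && ((!(g > 9 || 3*c == g + p - 2)) ==> (p >= -3 && 2*c > 3*p + 5 && g > 2*c - 2 && p == -8 && 3*c + p <= 8)))) && (c + 4*p > g + 9 ==> (p == -16 && 3*c + p <= 0))
The weakest precondition is ((!(c + 4*p > g + 9)) ==> (((g > 9 || 3*c == g + p - 2) ==> (p == -8 && 3*c + 10*p <= 8)) && ((!(g > 9 || 3*c == g + p - 2)) ==> (p >= -3 && 2*c > 3*p + 5 && g > 2*c - 2 && p == -8 && 3*c + p <= 8)))) && (c + 4*p > g + 9 ==> (p == -16 && 3*c + p <= 0)).
Check whether ((!(4*p > g + 4)) ==> (((g > 9 || g + p == 17) ==> (p == -8 && 10*p <= -7)) && ((!(g > 9 || g + p == 17)) ==> (p >= -3 && 3*p < 5 && g > 8 && p == -8 && p <= -7)))) && (4*p > g + 4 ==> (p == -16 && p <= -15)) && c == 2 implies it.
Countermodel: at the initial state c = 2, g = -69, p = -16, the precondition holds but the weakest precondition fails.
Answer: invalid


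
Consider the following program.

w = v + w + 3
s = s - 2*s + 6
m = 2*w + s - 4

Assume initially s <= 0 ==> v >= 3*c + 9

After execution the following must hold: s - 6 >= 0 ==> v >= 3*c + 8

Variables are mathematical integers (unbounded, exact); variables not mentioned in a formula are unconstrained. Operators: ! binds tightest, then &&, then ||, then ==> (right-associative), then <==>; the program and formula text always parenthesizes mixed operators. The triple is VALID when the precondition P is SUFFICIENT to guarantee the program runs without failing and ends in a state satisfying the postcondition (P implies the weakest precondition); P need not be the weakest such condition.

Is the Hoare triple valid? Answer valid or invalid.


Working backward. After the program, the postcondition s - 6 >= 0 ==> v >= 3*c + 8 must hold; in canonical form it is s >= 6 ==> v >= 3*c + 8.
Before m := 2*w + s - 4: s >= 6 ==> v >= 3*c + 8
Before s := s - 2*s + 6: s <= 0 ==> v >= 3*c + 8
Before w := v + w + 3: s <= 0 ==> v >= 3*c + 8
The weakest precondition is s <= 0 ==> v >= 3*c + 8.
Check whether s <= 0 ==> v >= 3*c + 9 implies it.
Every state satisfying the precondition satisfies the weakest precondition: the implication holds.
Answer: valid


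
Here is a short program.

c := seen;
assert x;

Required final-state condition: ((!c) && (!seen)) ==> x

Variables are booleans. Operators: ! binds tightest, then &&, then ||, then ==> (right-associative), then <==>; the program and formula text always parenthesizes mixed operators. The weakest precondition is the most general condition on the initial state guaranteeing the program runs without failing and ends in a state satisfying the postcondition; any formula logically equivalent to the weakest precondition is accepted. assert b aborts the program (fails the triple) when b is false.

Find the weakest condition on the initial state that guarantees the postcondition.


Working backward. After the program, ((!c) && (!seen)) ==> x must hold.
Before assert x: x && (((!c) && (!seen)) ==> x)
Before c := seen: x && ((!seen) ==> x)
Answer: WP = x && ((!seen) ==> x)


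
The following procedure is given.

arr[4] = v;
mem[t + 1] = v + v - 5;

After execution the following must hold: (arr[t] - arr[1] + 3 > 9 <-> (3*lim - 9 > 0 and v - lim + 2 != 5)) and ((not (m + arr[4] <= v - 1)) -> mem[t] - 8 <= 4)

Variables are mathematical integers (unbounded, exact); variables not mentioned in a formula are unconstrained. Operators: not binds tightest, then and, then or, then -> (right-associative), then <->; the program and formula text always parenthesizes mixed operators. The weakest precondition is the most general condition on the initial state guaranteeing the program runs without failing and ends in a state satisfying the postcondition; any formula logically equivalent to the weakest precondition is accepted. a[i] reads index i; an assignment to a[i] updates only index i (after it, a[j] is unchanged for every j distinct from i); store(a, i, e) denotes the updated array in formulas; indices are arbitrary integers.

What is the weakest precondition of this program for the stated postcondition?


Working backward. After the program, the postcondition (arr[t] - arr[1] + 3 > 9 <-> (3*lim - 9 > 0 and v - lim + 2 != 5)) and ((not (m + arr[4] <= v - 1)) -> mem[t] - 8 <= 4) must hold; in canonical form it is (arr[t] > arr[1] + 6 <-> (3*lim > 9 and v != lim + 3)) and ((not (arr[4] + m <= v - 1)) -> mem[t] <= 12).
Before mem[t + 1] := v + v - 5: (arr[t] > arr[1] + 6 <-> (3*lim > 9 and v != lim + 3)) and ((not (arr[4] + m <= v - 1)) -> store(mem, t + 1, 2*v - 5)[t] <= 12)
Before arr[4] := v: (store(arr, 4, v)[t] > arr[1] + 6 <-> (3*lim > 9 and v != lim + 3)) and ((not (m <= -1)) -> store(mem, t + 1, 2*v - 5)[t] <= 12)
Answer: WP = (store(arr, 4, v)[t] > arr[1] + 6 <-> (3*lim > 9 and v != lim + 3)) and ((not (m <= -1)) -> store(mem, t + 1, 2*v - 5)[t] <= 12)


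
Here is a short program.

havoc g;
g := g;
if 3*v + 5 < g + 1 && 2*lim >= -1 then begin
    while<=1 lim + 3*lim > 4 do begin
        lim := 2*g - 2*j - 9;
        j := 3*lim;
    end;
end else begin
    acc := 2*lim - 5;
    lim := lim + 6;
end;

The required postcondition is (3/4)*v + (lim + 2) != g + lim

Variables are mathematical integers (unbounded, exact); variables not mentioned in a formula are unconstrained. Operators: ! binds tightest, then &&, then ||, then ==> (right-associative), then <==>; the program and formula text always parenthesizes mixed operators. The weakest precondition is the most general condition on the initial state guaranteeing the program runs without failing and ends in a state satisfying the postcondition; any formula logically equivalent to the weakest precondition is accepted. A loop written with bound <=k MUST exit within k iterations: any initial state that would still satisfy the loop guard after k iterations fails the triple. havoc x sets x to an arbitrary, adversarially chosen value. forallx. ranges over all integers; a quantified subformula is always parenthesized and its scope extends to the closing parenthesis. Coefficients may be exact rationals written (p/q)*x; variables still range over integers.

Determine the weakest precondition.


Working backward. After the program, the postcondition (3/4)*v + (lim + 2) != g + lim must hold; in canonical form it is (3/4)*v != g - 2.
Then branch requires (4*lim > 4 ==> ((!(8*g > 8*j + 40)) && (3/4)*v != g - 2)) && ((!(4*lim > 4)) ==> (3/4)*v != g - 2); else branch requires (3/4)*v != g - 2.
Before the if: ((3*v < g - 4 && 2*lim >= -1) ==> ((4*lim > 4 ==> ((!(8*g > 8*j + 40)) && (3/4)*v != g - 2)) && ((!(4*lim > 4)) ==> (3/4)*v != g - 2))) && ((!(3*v < g - 4 && 2*lim >= -1)) ==> (3/4)*v != g - 2)
Before g := g: ((3*v < g - 4 && 2*lim >= -1) ==> ((4*lim > 4 ==> ((!(8*g > 8*j + 40)) && (3/4)*v != g - 2)) && ((!(4*lim > 4)) ==> (3/4)*v != g - 2))) && ((!(3*v < g - 4 && 2*lim >= -1)) ==> (3/4)*v != g - 2)
Before havoc g: forall g_1. (((3*v < g_1 - 4 && 2*lim >= -1) ==> ((4*lim > 4 ==> ((!(8*g_1 > 8*j + 40)) && (3/4)*v != g_1 - 2)) && ((!(4*lim > 4)) ==> (3/4)*v != g_1 - 2))) && ((!(3*v < g_1 - 4 && 2*lim >= -1)) ==> (3/4)*v != g_1 - 2))
Answer: WP = forall g_1. (((3*v < g_1 - 4 && 2*lim >= -1) ==> ((4*lim > 4 ==> ((!(8*g_1 > 8*j + 40)) && (3/4)*v != g_1 - 2)) && ((!(4*lim > 4)) ==> (3/4)*v != g_1 - 2))) && ((!(3*v < g_1 - 4 && 2*lim >= -1)) ==> (3/4)*v != g_1 - 2))


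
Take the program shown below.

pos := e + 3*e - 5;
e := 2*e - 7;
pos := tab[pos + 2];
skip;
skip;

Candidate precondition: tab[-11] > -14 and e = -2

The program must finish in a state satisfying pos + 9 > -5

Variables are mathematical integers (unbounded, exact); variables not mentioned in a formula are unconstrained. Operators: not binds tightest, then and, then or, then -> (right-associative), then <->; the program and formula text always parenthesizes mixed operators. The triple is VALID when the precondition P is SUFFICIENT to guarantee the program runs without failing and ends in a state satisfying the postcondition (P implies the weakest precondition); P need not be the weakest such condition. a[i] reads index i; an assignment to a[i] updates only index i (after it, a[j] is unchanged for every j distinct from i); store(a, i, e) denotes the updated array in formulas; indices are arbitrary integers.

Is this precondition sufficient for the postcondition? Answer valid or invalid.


Working backward. After the program, the postcondition pos + 9 > -5 must hold; in canonical form it is pos > -14.
Before skip: pos > -14
Before skip: pos > -14
Before pos := tab[pos + 2]: tab[pos + 2] > -14
Before e := 2*e - 7: tab[pos + 2] > -14
Before pos := e + 3*e - 5: tab[4*e - 3] > -14
The weakest precondition is tab[4*e - 3] > -14.
Check whether tab[-11] > -14 and e = -2 implies it.
Every state satisfying the precondition satisfies the weakest precondition: the implication holds.
Answer: valid


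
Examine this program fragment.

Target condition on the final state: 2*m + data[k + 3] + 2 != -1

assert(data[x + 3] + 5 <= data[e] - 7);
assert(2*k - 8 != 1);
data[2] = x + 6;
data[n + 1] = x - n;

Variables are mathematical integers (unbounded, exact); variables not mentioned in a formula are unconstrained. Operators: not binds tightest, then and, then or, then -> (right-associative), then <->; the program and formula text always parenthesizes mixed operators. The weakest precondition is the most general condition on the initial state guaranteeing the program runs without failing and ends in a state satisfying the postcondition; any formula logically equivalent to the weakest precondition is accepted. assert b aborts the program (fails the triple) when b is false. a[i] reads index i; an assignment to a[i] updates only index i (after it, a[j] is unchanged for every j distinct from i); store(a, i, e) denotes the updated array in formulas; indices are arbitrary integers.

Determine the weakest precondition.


Working backward. After the program, the postcondition 2*m + data[k + 3] + 2 != -1 must hold; in canonical form it is data[k + 3] + 2*m != -3.
Before data[n + 1] := x - n: store(data, n + 1, -n + x)[k + 3] + 2*m != -3
Before data[2] := x + 6: store(store(data, 2, x + 6), n + 1, -n + x)[k + 3] + 2*m != -3
Before assert 2*k - 8 != 1: 2*k != 9 and store(store(data, 2, x + 6), n + 1, -n + x)[k + 3] + 2*m != -3
Before assert data[x + 3] + 5 <= data[e] - 7: data[x + 3] <= data[e] - 12 and 2*k != 9 and store(store(data, 2, x + 6), n + 1, -n + x)[k + 3] + 2*m != -3
Answer: WP = data[x + 3] <= data[e] - 12 and 2*k != 9 and store(store(data, 2, x + 6), n + 1, -n + x)[k + 3] + 2*m != -3


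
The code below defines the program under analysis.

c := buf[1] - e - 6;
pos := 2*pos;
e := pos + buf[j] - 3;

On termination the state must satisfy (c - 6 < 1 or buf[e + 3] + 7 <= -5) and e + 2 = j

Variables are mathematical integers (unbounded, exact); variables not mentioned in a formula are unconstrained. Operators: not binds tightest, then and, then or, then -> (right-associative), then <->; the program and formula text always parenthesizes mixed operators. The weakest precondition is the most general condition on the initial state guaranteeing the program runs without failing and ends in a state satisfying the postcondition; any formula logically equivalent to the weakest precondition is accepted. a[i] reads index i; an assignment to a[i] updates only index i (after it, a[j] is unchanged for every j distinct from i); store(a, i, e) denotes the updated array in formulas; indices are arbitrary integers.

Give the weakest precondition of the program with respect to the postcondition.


Working backward. After the program, the postcondition (c - 6 < 1 or buf[e + 3] + 7 <= -5) and e + 2 = j must hold; in canonical form it is (c < 7 or buf[e + 3] <= -12) and e = j - 2.
Before e := pos + buf[j] - 3: (c < 7 or buf[buf[j] + pos] <= -12) and buf[j] + pos = j + 1
Before pos := 2*pos: (c < 7 or buf[buf[j] + 2*pos] <= -12) and buf[j] + 2*pos = j + 1
Before c := buf[1] - e - 6: (buf[1] < e + 13 or buf[buf[j] + 2*pos] <= -12) and buf[j] + 2*pos = j + 1
Answer: WP = (buf[1] < e + 13 or buf[buf[j] + 2*pos] <= -12) and buf[j] + 2*pos = j + 1


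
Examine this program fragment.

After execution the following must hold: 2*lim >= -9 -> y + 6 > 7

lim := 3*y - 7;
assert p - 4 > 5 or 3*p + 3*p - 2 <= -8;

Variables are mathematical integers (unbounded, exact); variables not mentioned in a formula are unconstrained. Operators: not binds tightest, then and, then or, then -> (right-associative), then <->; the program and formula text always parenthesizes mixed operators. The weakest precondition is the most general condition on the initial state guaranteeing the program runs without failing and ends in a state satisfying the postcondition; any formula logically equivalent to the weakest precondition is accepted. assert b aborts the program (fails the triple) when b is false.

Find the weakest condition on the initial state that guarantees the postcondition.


Working backward. After the program, the postcondition 2*lim >= -9 -> y + 6 > 7 must hold; in canonical form it is 2*lim >= -9 -> y > 1.
Before assert p - 4 > 5 or 3*p + 3*p - 2 <= -8: (p > 9 or 6*p <= -6) and (2*lim >= -9 -> y > 1)
Before lim := 3*y - 7: (p > 9 or 6*p <= -6) and (6*y >= 5 -> y > 1)
Answer: WP = (p > 9 or 6*p <= -6) and (6*y >= 5 -> y > 1)


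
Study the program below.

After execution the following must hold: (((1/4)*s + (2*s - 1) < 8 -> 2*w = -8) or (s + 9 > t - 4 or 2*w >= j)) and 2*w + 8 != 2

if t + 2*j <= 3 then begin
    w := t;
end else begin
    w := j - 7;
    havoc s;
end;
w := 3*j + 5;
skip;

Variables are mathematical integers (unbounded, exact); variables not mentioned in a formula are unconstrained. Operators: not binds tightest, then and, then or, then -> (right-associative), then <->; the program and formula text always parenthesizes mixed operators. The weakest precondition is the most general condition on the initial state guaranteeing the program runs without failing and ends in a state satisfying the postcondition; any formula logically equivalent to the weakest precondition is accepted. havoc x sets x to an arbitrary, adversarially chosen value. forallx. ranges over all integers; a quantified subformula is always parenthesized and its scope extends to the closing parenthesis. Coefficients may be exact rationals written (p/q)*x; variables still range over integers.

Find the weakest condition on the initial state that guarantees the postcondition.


Working backward. After the program, the postcondition (((1/4)*s + (2*s - 1) < 8 -> 2*w = -8) or (s + 9 > t - 4 or 2*w >= j)) and 2*w + 8 != 2 must hold; in canonical form it is (((9/4)*s < 9 -> 2*w = -8) or s > t - 13 or 2*w >= j) and 2*w != -6.
Before skip: (((9/4)*s < 9 -> 2*w = -8) or s > t - 13 or 2*w >= j) and 2*w != -6
Before w := 3*j + 5: (((9/4)*s < 9 -> 6*j = -18) or s > t - 13 or 5*j >= -10) and 6*j != -16
Then branch requires (((9/4)*s < 9 -> 6*j = -18) or s > t - 13 or 5*j >= -10) and 6*j != -16; else branch requires forall s_1. ((((9/4)*s_1 < 9 -> 6*j = -18) or s_1 > t - 13 or 5*j >= -10) and 6*j != -16).
Before the if: (2*j + t <= 3 -> ((((9/4)*s < 9 -> 6*j = -18) or s > t - 13 or 5*j >= -10) and 6*j != -16)) and ((not (2*j + t <= 3)) -> (forall s_1. ((((9/4)*s_1 < 9 -> 6*j = -18) or s_1 > t - 13 or 5*j >= -10) and 6*j != -16)))
Answer: WP = (2*j + t <= 3 -> ((((9/4)*s < 9 -> 6*j = -18) or s > t - 13 or 5*j >= -10) and 6*j != -16)) and ((not (2*j + t <= 3)) -> (forall s_1. ((((9/4)*s_1 < 9 -> 6*j = -18) or s_1 > t - 13 or 5*j >= -10) and 6*j != -16)))


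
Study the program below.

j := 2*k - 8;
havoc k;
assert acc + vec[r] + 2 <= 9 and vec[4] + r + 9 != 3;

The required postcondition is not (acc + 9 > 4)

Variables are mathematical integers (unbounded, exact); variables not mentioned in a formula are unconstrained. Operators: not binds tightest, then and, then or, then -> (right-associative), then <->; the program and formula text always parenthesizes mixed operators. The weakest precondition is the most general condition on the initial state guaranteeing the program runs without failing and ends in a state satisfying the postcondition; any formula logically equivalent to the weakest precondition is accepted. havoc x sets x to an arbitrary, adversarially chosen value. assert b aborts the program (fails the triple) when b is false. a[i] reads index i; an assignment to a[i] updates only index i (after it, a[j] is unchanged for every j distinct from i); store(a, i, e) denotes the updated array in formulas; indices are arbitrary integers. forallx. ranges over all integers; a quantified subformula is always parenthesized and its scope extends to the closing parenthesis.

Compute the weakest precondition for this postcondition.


Working backward. After the program, the postcondition not (acc + 9 > 4) must hold; in canonical form it is not (acc > -5).
Before assert acc + vec[r] + 2 <= 9 and vec[4] + r + 9 != 3: vec[r] + acc <= 7 and vec[4] + r != -6 and (not (acc > -5))
Before havoc k: vec[r] + acc <= 7 and vec[4] + r != -6 and (not (acc > -5))
Before j := 2*k - 8: vec[r] + acc <= 7 and vec[4] + r != -6 and (not (acc > -5))
Answer: WP = vec[r] + acc <= 7 and vec[4] + r != -6 and (not (acc > -5))


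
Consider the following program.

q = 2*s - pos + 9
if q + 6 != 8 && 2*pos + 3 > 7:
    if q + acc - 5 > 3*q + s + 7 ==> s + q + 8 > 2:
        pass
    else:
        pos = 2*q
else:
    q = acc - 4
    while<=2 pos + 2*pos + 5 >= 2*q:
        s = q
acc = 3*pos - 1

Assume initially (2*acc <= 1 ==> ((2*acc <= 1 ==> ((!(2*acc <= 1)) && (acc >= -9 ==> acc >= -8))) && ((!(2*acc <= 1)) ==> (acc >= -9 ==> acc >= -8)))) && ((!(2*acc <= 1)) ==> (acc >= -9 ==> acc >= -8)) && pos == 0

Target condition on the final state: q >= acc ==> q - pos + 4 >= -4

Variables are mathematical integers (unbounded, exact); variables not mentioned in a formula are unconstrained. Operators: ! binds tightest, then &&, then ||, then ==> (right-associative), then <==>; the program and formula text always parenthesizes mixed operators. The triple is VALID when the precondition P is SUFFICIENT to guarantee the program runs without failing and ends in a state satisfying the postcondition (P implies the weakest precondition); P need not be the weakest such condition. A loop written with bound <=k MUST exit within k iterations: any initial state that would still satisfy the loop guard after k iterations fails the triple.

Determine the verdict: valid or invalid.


Working backward. After the program, the postcondition q >= acc ==> q - pos + 4 >= -4 must hold; in canonical form it is q >= acc ==> q >= pos - 8.
Before acc := 3*pos - 1: q >= 3*pos - 1 ==> q >= pos - 8
Then branch requires ((acc > 2*q + s + 12 ==> q + s > -6) ==> (q >= 3*pos - 1 ==> q >= pos - 8)) && ((!(acc > 2*q + s + 12 ==> q + s > -6)) ==> (5*q <= 1 ==> q <= 8)); else branch requires (3*pos >= 2*acc - 13 ==> ((3*pos >= 2*acc - 13 ==> ((!(3*pos >= 2*acc - 13)) && (acc >= 3*pos + 3 ==> acc >= pos - 4))) && ((!(3*pos >= 2*acc - 13)) ==> (acc >= 3*pos + 3 ==> acc >= pos - 4)))) && ((!(3*pos >= 2*acc - 13)) ==> (acc >= 3*pos + 3 ==> acc >= pos - 4)).
Before the if: ((q != 2 && 2*pos > 4) ==> (((acc > 2*q + s + 12 ==> q + s > -6) ==> (q >= 3*pos - 1 ==> q >= pos - 8)) && ((!(acc > 2*q + s + 12 ==> q + s > -6)) ==> (5*q <= 1 ==> q <= 8)))) && ((!(q != 2 && 2*pos > 4)) ==> ((3*pos >= 2*acc - 13 ==> ((3*pos >= 2*acc - 13 ==> ((!(3*pos >= 2*acc - 13)) && (acc >= 3*pos + 3 ==> acc >= pos - 4))) && ((!(3*pos >= 2*acc - 13)) ==> (acc >= 3*pos + 3 ==> acc >= pos - 4)))) && ((!(3*pos >= 2*acc - 13)) ==> (acc >= 3*pos + 3 ==> acc >= pos - 4))))
Before q := 2*s - pos + 9: ((2*s != pos - 7 && 2*pos > 4) ==> (((acc + 2*pos > 5*s + 30 ==> 3*s > pos - 15) ==> (2*s >= 4*pos - 10 ==> 2*s >= 2*pos - 17)) && ((!(acc + 2*pos > 5*s + 30 ==> 3*s > pos - 15)) ==> (10*s <= 5*pos - 44 ==> 2*s <= pos - 1)))) && ((!(2*s != pos - 7 && 2*pos > 4)) ==> ((3*pos >= 2*acc - 13 ==> ((3*pos >= 2*acc - 13 ==> ((!(3*pos >= 2*acc - 13)) && (acc >= 3*pos + 3 ==> acc >= pos - 4))) && ((!(3*pos >= 2*acc - 13)) ==> (acc >= 3*pos + 3 ==> acc >= pos - 4)))) && ((!(3*pos >= 2*acc - 13)) ==> (acc >= 3*pos + 3 ==> acc >= pos - 4))))
The weakest precondition is ((2*s != pos - 7 && 2*pos > 4) ==> (((acc + 2*pos > 5*s + 30 ==> 3*s > pos - 15) ==> (2*s >= 4*pos - 10 ==> 2*s >= 2*pos - 17)) && ((!(acc + 2*pos > 5*s + 30 ==> 3*s > pos - 15)) ==> (10*s <= 5*pos - 44 ==> 2*s <= pos - 1)))) && ((!(2*s != pos - 7 && 2*pos > 4)) ==> ((3*pos >= 2*acc - 13 ==> ((3*pos >= 2*acc - 13 ==> ((!(3*pos >= 2*acc - 13)) && (acc >= 3*pos + 3 ==> acc >= pos - 4))) && ((!(3*pos >= 2*acc - 13)) ==> (acc >= 3*pos + 3 ==> acc >= pos - 4)))) && ((!(3*pos >= 2*acc - 13)) ==> (acc >= 3*pos + 3 ==> acc >= pos - 4)))).
Check whether (2*acc <= 1 ==> ((2*acc <= 1 ==> ((!(2*acc <= 1)) && (acc >= -9 ==> acc >= -8))) && ((!(2*acc <= 1)) ==> (acc >= -9 ==> acc >= -8)))) && ((!(2*acc <= 1)) ==> (acc >= -9 ==> acc >= -8)) && pos == 0 implies it.
Countermodel: at the initial state acc = 1, pos = 0, s = 0, the precondition holds but the weakest precondition fails.
Answer: invalid


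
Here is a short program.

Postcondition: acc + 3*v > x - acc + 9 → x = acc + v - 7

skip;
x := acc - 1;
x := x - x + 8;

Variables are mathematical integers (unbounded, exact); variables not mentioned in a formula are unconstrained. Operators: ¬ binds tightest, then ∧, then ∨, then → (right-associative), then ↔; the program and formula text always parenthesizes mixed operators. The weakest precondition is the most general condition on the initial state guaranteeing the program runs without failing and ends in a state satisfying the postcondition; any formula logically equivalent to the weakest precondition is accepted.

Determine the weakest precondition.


Working backward. After the program, the postcondition acc + 3*v > x - acc + 9 → x = acc + v - 7 must hold; in canonical form it is 2*acc + 3*v > x + 9 → x = acc + v - 7.
Before x := x - x + 8: 2*acc + 3*v > 17 → acc + v = 15
Before x := acc - 1: 2*acc + 3*v > 17 → acc + v = 15
Before skip: 2*acc + 3*v > 17 → acc + v = 15
Answer: WP = 2*acc + 3*v > 17 → acc + v = 15


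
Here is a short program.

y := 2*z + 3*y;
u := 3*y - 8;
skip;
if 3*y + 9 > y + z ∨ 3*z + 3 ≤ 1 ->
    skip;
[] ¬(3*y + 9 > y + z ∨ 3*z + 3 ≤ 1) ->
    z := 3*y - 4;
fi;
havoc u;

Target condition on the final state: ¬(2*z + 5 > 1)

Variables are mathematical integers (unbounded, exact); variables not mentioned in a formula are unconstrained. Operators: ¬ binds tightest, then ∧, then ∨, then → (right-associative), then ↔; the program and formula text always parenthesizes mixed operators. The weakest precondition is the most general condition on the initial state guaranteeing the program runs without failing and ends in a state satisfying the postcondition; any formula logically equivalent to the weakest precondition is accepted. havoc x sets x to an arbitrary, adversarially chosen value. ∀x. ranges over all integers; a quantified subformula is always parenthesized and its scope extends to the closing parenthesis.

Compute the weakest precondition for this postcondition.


Working backward. After the program, the postcondition ¬(2*z + 5 > 1) must hold; in canonical form it is ¬(2*z > -4).
Before havoc u: ¬(2*z > -4)
Then branch requires ¬(2*z > -4); else branch requires ¬(6*y > 4).
Before the if: ((2*y > z - 9 ∨ 3*z ≤ -2) → (¬(2*z > -4))) ∧ ((¬(2*y > z - 9 ∨ 3*z ≤ -2)) → (¬(6*y > 4)))
Before skip: ((2*y > z - 9 ∨ 3*z ≤ -2) → (¬(2*z > -4))) ∧ ((¬(2*y > z - 9 ∨ 3*z ≤ -2)) → (¬(6*y > 4)))
Before u := 3*y - 8: ((2*y > z - 9 ∨ 3*z ≤ -2) → (¬(2*z > -4))) ∧ ((¬(2*y > z - 9 ∨ 3*z ≤ -2)) → (¬(6*y > 4)))
Before y := 2*z + 3*y: ((6*y + 3*z > -9 ∨ 3*z ≤ -2) → (¬(2*z > -4))) ∧ ((¬(6*y + 3*z > -9 ∨ 3*z ≤ -2)) → (¬(18*y + 12*z > 4)))
Answer: WP = ((6*y + 3*z > -9 ∨ 3*z ≤ -2) → (¬(2*z > -4))) ∧ ((¬(6*y + 3*z > -9 ∨ 3*z ≤ -2)) → (¬(18*y + 12*z > 4)))


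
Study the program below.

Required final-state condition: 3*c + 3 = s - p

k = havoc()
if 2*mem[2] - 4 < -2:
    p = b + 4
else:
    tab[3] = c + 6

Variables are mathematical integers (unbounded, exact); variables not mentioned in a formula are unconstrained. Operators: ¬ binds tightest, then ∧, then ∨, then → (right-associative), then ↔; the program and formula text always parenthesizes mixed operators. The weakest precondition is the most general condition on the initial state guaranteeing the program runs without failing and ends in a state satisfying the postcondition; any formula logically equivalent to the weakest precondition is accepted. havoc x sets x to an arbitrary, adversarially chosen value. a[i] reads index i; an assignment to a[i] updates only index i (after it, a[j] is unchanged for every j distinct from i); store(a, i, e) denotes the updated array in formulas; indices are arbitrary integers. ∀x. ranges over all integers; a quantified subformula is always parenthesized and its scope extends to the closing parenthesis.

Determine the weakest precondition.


Working backward. After the program, the postcondition 3*c + 3 = s - p must hold; in canonical form it is 3*c + p = s - 3.
Then branch requires b + 3*c = s - 7; else branch requires 3*c + p = s - 3.
Before the if: (2*mem[2] < 2 → b + 3*c = s - 7) ∧ ((¬(2*mem[2] < 2)) → 3*c + p = s - 3)
Before havoc k: (2*mem[2] < 2 → b + 3*c = s - 7) ∧ ((¬(2*mem[2] < 2)) → 3*c + p = s - 3)
Answer: WP = (2*mem[2] < 2 → b + 3*c = s - 7) ∧ ((¬(2*mem[2] < 2)) → 3*c + p = s - 3)


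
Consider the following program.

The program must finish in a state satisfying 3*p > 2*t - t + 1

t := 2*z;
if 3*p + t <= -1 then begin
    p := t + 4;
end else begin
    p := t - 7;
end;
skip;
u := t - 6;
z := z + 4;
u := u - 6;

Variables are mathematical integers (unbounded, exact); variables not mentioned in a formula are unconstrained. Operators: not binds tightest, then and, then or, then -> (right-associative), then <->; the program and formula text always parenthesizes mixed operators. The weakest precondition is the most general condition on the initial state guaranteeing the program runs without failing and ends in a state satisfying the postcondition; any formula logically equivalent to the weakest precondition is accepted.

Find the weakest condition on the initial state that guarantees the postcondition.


Working backward. After the program, the postcondition 3*p > 2*t - t + 1 must hold; in canonical form it is 3*p > t + 1.
Before u := u - 6: 3*p > t + 1
Before z := z + 4: 3*p > t + 1
Before u := t - 6: 3*p > t + 1
Before skip: 3*p > t + 1
Then branch requires 2*t > -11; else branch requires 2*t > 22.
Before the if: (3*p + t <= -1 -> 2*t > -11) and ((not (3*p + t <= -1)) -> 2*t > 22)
Before t := 2*z: (3*p + 2*z <= -1 -> 4*z > -11) and ((not (3*p + 2*z <= -1)) -> 4*z > 22)
Answer: WP = (3*p + 2*z <= -1 -> 4*z > -11) and ((not (3*p + 2*z <= -1)) -> 4*z > 22)
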